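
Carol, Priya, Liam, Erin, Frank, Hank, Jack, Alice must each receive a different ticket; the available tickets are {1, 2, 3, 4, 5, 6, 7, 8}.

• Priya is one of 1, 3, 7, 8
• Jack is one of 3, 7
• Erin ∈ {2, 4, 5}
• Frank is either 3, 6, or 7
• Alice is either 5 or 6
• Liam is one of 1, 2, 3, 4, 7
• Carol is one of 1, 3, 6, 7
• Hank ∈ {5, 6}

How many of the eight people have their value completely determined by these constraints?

The 8 variables together cover exactly {1, 2, 3, 4, 5, 6, 7, 8} — 8 values for 8 variables — and 8 appears only in Priya's list, so Priya = 8.
Hank and Alice between them cover only {5, 6} — a naked pair. Remove those values from Carol, Erin, Frank.
Frank and Jack between them cover only {3, 7} — a naked pair. Remove those values from Carol, Liam.
Carol has just one choice, so Carol = 1. So Liam can't be 1.
Determined: Carol=1, Priya=8. The other people each still have more than one consistent value. That makes 2.

2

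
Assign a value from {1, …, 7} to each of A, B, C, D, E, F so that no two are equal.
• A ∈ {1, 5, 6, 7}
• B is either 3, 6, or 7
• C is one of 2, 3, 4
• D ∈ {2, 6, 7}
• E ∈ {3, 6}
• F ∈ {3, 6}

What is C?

E and F share exactly the 2 values {3, 6}; by pigeonhole those values go to them, so strike 3, 6 from A, B, C, D.
B's domain is down to {7}, so B = 7. So A, D can't be 7.
That leaves D = 2. So C can't be 2.
So C = 4.

4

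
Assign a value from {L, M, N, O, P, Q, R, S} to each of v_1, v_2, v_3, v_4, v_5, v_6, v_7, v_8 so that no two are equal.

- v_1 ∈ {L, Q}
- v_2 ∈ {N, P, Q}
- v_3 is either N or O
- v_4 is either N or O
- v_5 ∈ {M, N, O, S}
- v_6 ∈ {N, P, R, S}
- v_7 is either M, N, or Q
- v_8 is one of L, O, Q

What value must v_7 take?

M

The 8 variables together cover exactly {L, M, N, O, P, Q, R, S} — 8 values for 8 variables — and R appears only in v_6's list, so v_6 = R.
The 7 still-open variables together cover exactly {L, M, N, O, P, Q, S} — 7 values for 7 variables — and P appears only in v_2's list, so v_2 = P.
The 6 still-open variables draw from only 6 values {L, M, N, O, Q, S}, so each is used; only v_5 can be S, hence v_5 = S.
The 5 still-open variables together cover exactly {L, M, N, O, Q} — 5 values for 5 variables — and M appears only in v_7's list, so v_7 = M.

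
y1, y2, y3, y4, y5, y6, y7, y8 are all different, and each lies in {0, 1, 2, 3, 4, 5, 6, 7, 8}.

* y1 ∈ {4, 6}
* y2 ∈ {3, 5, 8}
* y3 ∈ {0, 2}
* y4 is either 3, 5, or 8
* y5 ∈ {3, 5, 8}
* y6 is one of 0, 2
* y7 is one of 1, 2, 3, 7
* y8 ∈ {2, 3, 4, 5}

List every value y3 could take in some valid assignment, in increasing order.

0, 2

The 2 variables y3 and y6 are confined to {0, 2}, which locks those values in; drop them from y7, y8.
The 3 variables y2, y4, y5 are confined to {3, 5, 8}, which locks those values in; drop them from y7, y8.
y8 must be 4 (only option left). So y1 can't be 4.
That leaves y1 = 6.
No further eliminations apply; y3 can still be any of 0, 2.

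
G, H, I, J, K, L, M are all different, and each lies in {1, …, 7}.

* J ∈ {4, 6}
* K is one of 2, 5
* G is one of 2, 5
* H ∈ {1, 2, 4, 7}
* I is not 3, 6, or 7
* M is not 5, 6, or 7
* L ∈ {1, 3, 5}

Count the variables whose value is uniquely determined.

2

The 7 variables draw from only 7 values {1, 2, 3, 4, 5, 6, 7}, so each is used; only J can be 6, hence J = 6.
The 6 still-open variables draw from only 6 values {1, 2, 3, 4, 5, 7}, so each is used; only H can be 7, hence H = 7.
G and K share exactly the 2 values {2, 5}; by pigeonhole those values go to them, so strike 2, 5 from I, L, M.
Determined: H=7, J=6. The other variables each still have more than one consistent value. That makes 2.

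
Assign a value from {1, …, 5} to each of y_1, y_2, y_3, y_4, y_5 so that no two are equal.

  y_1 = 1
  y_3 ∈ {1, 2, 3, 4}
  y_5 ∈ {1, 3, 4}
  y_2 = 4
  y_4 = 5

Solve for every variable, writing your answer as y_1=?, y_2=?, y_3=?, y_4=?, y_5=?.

y_1 must be 1 (only option left). Strike 1 from y_3, y_5.
y_2 must be 4 (only option left). So y_3, y_5 can't be 4.
y_4's domain is down to {5}, so y_4 = 5.
y_5 has just one choice, so y_5 = 3. Eliminate 3 elsewhere: y_3.
y_3 must be 2 (only option left).

y_1=1, y_2=4, y_3=2, y_4=5, y_5=3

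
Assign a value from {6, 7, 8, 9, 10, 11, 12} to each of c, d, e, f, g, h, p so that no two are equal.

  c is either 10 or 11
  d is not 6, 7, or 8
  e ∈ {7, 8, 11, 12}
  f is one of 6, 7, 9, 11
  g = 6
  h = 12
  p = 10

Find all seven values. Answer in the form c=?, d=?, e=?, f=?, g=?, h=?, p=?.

c=11, d=9, e=8, f=7, g=6, h=12, p=10

g must be 6 (only option left). Remove 6 from f.
That leaves h = 12. So d, e can't be 12.
p's domain is down to {10}, so p = 10. Eliminate 10 elsewhere: c, d.
c has just one choice, so c = 11. Strike 11 from d, e, f.
d must be 9 (only option left). Strike 9 from f.
f has just one choice, so f = 7. So e can't be 7.
e must be 8 (only option left).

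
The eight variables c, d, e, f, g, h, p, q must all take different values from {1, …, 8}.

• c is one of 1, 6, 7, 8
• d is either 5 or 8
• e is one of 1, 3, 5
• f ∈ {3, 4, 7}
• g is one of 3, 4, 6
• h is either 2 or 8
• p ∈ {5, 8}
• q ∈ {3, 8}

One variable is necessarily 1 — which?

The 8 variables draw from only 8 values {1, 2, 3, 4, 5, 6, 7, 8}, so each is used; only h can be 2, hence h = 2.
d and p share exactly the 2 values {5, 8}; by pigeonhole those values go to them, so strike 5, 8 from c, e, q.
q's domain is down to {3}, so q = 3. Remove 3 from e, f, g.
So 1 goes to e.

e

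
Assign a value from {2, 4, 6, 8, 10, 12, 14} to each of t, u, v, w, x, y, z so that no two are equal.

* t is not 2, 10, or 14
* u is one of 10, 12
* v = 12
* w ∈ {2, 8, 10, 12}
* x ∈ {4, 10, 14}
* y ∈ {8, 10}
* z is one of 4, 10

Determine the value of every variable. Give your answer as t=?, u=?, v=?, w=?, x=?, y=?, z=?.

v has just one choice, so v = 12. Remove 12 from t, u, w.
u must be 10 (only option left). Eliminate 10 elsewhere: w, x, y, z.
y has just one choice, so y = 8. Eliminate 8 elsewhere: t, w.
z has just one choice, so z = 4. Eliminate 4 elsewhere: t, x.
t must be 6 (only option left).
w has just one choice, so w = 2.
x must be 14 (only option left).

t=6, u=10, v=12, w=2, x=14, y=8, z=4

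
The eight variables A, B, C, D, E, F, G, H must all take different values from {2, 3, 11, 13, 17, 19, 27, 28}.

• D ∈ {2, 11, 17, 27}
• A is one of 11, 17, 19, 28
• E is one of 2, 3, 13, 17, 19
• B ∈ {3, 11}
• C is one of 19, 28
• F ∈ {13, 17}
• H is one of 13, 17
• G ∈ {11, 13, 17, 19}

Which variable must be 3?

B

Among the 8 variables, 27 fits only D (and all 8 values in {2, 3, 11, 13, 17, 19, 27, 28} must be used), so D = 27.
Among the 7 still-open variables, 2 fits only E (and all 7 values in {2, 3, 11, 13, 17, 19, 28} must be used), so E = 2.
Among the 6 still-open variables, 3 fits only B (and all 6 values in {3, 11, 13, 17, 19, 28} must be used), so B = 3.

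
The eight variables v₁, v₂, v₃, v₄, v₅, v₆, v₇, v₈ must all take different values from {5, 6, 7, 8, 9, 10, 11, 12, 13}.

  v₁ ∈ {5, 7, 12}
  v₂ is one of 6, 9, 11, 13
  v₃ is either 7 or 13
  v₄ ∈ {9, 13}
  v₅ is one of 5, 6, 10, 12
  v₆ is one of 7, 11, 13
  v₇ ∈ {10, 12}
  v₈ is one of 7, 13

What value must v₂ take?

The 2 variables v₃ and v₈ are confined to {7, 13}, which locks those values in; drop them from v₁, v₂, v₄, v₆.
v₄ has just one choice, so v₄ = 9. Strike 9 from v₂.
v₆ must be 11 (only option left). So v₂ can't be 11.
So v₂ = 6.

6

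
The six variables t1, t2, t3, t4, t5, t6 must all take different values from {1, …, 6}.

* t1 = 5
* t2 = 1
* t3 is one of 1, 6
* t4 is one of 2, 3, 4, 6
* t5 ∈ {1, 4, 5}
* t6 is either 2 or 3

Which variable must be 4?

t5

t1 must be 5 (only option left). Strike 5 from t5.
That leaves t2 = 1. So t3, t5 can't be 1.
So 4 goes to t5.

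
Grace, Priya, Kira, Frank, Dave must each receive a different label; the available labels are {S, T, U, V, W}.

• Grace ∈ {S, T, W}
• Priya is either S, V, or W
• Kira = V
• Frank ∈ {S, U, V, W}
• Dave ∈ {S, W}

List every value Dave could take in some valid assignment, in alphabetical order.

S, W

Kira's domain is down to {V}, so Kira = V. Eliminate V elsewhere: Priya, Frank.
Among the 4 still-open variables, T fits only Grace (and all 4 values in {S, T, U, W} must be used), so Grace = T.
Among the 3 still-open variables, U fits only Frank (and all 3 values in {S, U, W} must be used), so Frank = U.
No further eliminations apply; Dave can still be any of S, W.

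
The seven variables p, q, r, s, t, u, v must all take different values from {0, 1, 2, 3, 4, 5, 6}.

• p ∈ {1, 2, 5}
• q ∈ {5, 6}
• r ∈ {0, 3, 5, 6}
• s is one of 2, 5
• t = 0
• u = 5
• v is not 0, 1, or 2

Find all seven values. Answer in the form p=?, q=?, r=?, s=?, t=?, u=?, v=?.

t must be 0 (only option left). Eliminate 0 elsewhere: r.
u has just one choice, so u = 5. Eliminate 5 elsewhere: p, q, r, s, v.
q's domain is down to {6}, so q = 6. Remove 6 from r, v.
r's domain is down to {3}, so r = 3. Eliminate 3 elsewhere: v.
That leaves s = 2. So p can't be 2.
v must be 4 (only option left).
p has just one choice, so p = 1.

p=1, q=6, r=3, s=2, t=0, u=5, v=4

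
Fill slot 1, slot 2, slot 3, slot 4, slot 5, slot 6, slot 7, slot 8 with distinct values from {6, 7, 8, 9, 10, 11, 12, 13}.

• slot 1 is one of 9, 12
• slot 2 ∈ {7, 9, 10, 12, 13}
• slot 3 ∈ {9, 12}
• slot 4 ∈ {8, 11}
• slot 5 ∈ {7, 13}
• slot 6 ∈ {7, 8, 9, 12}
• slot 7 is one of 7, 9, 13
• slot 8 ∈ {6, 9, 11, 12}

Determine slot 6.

Among the 8 variables, 6 fits only slot 8 (and all 8 values in {6, 7, 8, 9, 10, 11, 12, 13} must be used), so slot 8 = 6.
The 7 still-open variables draw from only 7 values {7, 8, 9, 10, 11, 12, 13}, so each is used; only slot 2 can be 10, hence slot 2 = 10.
The 6 still-open variables draw from only 6 values {7, 8, 9, 11, 12, 13}, so each is used; only slot 4 can be 11, hence slot 4 = 11.
The 5 still-open variables draw from only 5 values {7, 8, 9, 12, 13}, so each is used; only slot 6 can be 8, hence slot 6 = 8.

8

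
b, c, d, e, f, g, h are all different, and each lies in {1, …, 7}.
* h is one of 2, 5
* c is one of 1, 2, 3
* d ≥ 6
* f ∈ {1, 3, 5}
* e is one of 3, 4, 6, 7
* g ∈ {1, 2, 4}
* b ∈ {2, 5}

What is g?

The 2 variables b and h are confined to {2, 5}, which locks those values in; drop them from c, f, g.
The 2 variables c and f are confined to {1, 3}, which locks those values in; drop them from e, g.
So g = 4.

4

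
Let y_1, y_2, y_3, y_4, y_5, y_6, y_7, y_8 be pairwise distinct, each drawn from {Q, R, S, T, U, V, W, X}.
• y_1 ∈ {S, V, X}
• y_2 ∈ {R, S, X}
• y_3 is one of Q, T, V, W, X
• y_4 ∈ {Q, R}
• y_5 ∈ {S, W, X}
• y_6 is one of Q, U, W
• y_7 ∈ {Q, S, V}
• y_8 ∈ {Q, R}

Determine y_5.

The 8 variables together cover exactly {Q, R, S, T, U, V, W, X} — 8 values for 8 variables — and T appears only in y_3's list, so y_3 = T.
Among the 7 still-open variables, U fits only y_6 (and all 7 values in {Q, R, S, U, V, W, X} must be used), so y_6 = U.
The 6 still-open variables together cover exactly {Q, R, S, V, W, X} — 6 values for 6 variables — and W appears only in y_5's list, so y_5 = W.

W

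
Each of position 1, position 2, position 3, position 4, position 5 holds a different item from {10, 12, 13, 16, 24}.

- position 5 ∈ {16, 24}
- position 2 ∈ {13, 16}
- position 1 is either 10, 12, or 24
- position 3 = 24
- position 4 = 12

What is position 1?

10

position 3 must be 24 (only option left). Strike 24 from position 1, position 5.
position 4's domain is down to {12}, so position 4 = 12. Strike 12 from position 1.
So position 1 = 10.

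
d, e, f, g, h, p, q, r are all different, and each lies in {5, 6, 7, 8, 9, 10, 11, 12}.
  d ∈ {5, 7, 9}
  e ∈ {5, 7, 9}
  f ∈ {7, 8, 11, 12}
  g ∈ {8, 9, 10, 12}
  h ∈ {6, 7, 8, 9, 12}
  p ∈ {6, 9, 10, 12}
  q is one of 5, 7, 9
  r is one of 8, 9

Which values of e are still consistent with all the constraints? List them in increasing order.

5, 7, 9

The 8 variables together cover exactly {5, 6, 7, 8, 9, 10, 11, 12} — 8 values for 8 variables — and 11 appears only in f's list, so f = 11.
d, e, q share exactly the 3 values {5, 7, 9}; by pigeonhole those values go to them, so strike 5, 7, 9 from g, h, p, r.
r must be 8 (only option left). Eliminate 8 elsewhere: g, h.
No further eliminations apply; e can still be any of 5, 7, 9.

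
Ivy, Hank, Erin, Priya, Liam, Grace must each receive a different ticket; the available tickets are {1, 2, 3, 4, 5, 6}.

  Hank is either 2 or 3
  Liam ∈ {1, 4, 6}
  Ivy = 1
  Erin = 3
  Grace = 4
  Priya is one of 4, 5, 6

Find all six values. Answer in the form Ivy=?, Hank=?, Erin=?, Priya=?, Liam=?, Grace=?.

Ivy's domain is down to {1}, so Ivy = 1. Eliminate 1 elsewhere: Liam.
Erin has just one choice, so Erin = 3. Strike 3 from Hank.
That leaves Grace = 4. Remove 4 from Priya, Liam.
That leaves Hank = 2.
Liam's domain is down to {6}, so Liam = 6. Eliminate 6 elsewhere: Priya.
That leaves Priya = 5.

Ivy=1, Hank=2, Erin=3, Priya=5, Liam=6, Grace=4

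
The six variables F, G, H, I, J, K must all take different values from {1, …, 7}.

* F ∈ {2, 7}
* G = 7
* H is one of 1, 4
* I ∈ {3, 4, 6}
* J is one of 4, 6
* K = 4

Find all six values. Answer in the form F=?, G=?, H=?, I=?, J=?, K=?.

F=2, G=7, H=1, I=3, J=6, K=4

G's domain is down to {7}, so G = 7. So F can't be 7.
K has just one choice, so K = 4. Eliminate 4 elsewhere: H, I, J.
That leaves F = 2.
H has just one choice, so H = 1.
That leaves J = 6. Remove 6 from I.
I's domain is down to {3}, so I = 3.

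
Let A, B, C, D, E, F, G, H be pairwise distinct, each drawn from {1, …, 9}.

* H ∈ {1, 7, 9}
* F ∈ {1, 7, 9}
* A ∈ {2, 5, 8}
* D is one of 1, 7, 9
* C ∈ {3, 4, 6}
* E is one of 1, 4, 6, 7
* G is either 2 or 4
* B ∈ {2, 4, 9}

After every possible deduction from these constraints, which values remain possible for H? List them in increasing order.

1, 7, 9

The 3 variables D, F, H are confined to {1, 7, 9}, which locks those values in; drop them from B, E.
The 2 variables B and G are confined to {2, 4}, which locks those values in; drop them from A, C, E.
E must be 6 (only option left). Strike 6 from C.
C must be 3 (only option left).
No further eliminations apply; H can still be any of 1, 7, 9.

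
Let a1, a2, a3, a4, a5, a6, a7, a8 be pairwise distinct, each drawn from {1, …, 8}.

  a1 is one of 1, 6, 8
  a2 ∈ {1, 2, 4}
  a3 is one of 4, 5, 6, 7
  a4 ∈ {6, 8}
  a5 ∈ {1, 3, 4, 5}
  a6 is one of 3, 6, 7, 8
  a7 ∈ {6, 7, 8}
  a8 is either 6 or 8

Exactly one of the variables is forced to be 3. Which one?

a6

Among the 8 variables, 2 fits only a2 (and all 8 values in {1, 2, 3, 4, 5, 6, 7, 8} must be used), so a2 = 2.
The 2 variables a4 and a8 are confined to {6, 8}, which locks those values in; drop them from a1, a3, a6, a7.
a1 must be 1 (only option left). So a5 can't be 1.
a7's domain is down to {7}, so a7 = 7. So a3, a6 can't be 7.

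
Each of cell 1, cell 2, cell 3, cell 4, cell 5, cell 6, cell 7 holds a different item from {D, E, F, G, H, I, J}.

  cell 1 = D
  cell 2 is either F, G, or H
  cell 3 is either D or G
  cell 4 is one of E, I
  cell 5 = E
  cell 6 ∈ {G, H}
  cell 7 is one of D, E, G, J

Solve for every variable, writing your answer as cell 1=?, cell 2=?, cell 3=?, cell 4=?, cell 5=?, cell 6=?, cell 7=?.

cell 1 must be D (only option left). Eliminate D elsewhere: cell 3, cell 7.
cell 3 must be G (only option left). Remove G from cell 2, cell 6, cell 7.
cell 5's domain is down to {E}, so cell 5 = E. So cell 4, cell 7 can't be E.
cell 6 must be H (only option left). Strike H from cell 2.
cell 7 must be J (only option left).
cell 2 has just one choice, so cell 2 = F.
cell 4 must be I (only option left).

cell 1=D, cell 2=F, cell 3=G, cell 4=I, cell 5=E, cell 6=H, cell 7=J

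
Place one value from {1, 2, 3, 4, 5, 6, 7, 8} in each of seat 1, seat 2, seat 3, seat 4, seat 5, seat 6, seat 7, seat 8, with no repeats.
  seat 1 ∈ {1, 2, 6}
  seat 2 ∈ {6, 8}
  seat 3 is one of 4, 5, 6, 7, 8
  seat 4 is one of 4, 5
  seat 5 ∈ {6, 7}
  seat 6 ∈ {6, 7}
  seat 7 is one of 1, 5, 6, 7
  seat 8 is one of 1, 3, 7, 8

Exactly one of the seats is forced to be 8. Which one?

seat 2

The 8 variables together cover exactly {1, 2, 3, 4, 5, 6, 7, 8} — 8 values for 8 variables — and 2 appears only in seat 1's list, so seat 1 = 2.
The 7 still-open variables together cover exactly {1, 3, 4, 5, 6, 7, 8} — 7 values for 7 variables — and 3 appears only in seat 8's list, so seat 8 = 3.
The 6 still-open variables draw from only 6 values {1, 4, 5, 6, 7, 8}, so each is used; only seat 7 can be 1, hence seat 7 = 1.
seat 5 and seat 6 share exactly the 2 values {6, 7}; by pigeonhole those values go to them, so strike 6, 7 from seat 2, seat 3.
So 8 goes to seat 2.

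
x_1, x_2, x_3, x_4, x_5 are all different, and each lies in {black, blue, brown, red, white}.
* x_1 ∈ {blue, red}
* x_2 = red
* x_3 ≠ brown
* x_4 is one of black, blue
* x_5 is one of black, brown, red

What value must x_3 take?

x_2 must be red (only option left). So x_1, x_3, x_5 can't be red.
x_1 must be blue (only option left). Remove blue from x_3, x_4.
That leaves x_4 = black. Strike black from x_3, x_5.
So x_3 = white.

white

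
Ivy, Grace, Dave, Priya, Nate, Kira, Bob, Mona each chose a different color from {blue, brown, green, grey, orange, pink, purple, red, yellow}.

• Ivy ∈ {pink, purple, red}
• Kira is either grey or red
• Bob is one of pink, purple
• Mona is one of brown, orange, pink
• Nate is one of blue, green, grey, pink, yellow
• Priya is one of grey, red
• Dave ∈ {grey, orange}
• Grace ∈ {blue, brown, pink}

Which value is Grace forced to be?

blue

Priya and Kira share exactly the 2 values {grey, red}; by pigeonhole those values go to them, so strike grey, red from Ivy, Dave, Nate.
Dave has just one choice, so Dave = orange. Remove orange from Mona.
Ivy and Bob between them cover only {pink, purple} — a naked pair. Remove those values from Grace, Nate, Mona.
That leaves Mona = brown. Strike brown from Grace.
So Grace = blue.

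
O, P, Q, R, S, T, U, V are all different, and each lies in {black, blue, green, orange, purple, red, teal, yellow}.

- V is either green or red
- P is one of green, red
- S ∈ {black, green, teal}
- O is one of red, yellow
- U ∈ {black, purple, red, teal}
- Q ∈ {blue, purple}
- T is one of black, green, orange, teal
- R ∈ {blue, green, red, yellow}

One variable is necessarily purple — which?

The 8 variables together cover exactly {black, blue, green, orange, purple, red, teal, yellow} — 8 values for 8 variables — and orange appears only in T's list, so T = orange.
P and V share exactly the 2 values {green, red}; by pigeonhole those values go to them, so strike green, red from O, R, S, U.
O's domain is down to {yellow}, so O = yellow. Remove yellow from R.
That leaves R = blue. Eliminate blue elsewhere: Q.
So purple goes to Q.

Q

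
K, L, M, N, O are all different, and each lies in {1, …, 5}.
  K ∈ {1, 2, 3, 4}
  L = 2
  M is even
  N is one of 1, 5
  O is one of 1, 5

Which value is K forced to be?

3

L must be 2 (only option left). So K, M can't be 2.
That leaves M = 4. Remove 4 from K.
The 3 still-open variables together cover exactly {1, 3, 5} — 3 values for 3 variables — and 3 appears only in K's list, so K = 3.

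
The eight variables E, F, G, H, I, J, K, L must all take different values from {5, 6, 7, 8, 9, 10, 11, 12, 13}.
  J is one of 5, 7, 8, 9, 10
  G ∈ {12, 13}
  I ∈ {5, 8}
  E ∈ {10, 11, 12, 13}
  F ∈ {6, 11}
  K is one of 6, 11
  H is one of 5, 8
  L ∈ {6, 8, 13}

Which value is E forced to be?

F and K share exactly the 2 values {6, 11}; by pigeonhole those values go to them, so strike 6, 11 from E, L.
The 2 variables H and I are confined to {5, 8}, which locks those values in; drop them from J, L.
L has just one choice, so L = 13. Remove 13 from E, G.
That leaves G = 12. Remove 12 from E.
So E = 10.

10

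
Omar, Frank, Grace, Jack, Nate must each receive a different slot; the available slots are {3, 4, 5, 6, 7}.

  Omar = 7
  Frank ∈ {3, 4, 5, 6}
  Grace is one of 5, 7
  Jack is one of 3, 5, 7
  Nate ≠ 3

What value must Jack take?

Omar's domain is down to {7}, so Omar = 7. So Grace, Jack, Nate can't be 7.
Grace's domain is down to {5}, so Grace = 5. Strike 5 from Frank, Jack, Nate.
So Jack = 3.

3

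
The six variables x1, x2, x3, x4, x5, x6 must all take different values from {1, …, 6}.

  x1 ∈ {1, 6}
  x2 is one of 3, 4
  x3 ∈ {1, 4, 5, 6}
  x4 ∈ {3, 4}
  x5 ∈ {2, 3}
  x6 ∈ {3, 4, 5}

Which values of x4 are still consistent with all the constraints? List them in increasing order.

3, 4

The 6 variables together cover exactly {1, 2, 3, 4, 5, 6} — 6 values for 6 variables — and 2 appears only in x5's list, so x5 = 2.
x2 and x4 share exactly the 2 values {3, 4}; by pigeonhole those values go to them, so strike 3, 4 from x3, x6.
That leaves x6 = 5. Eliminate 5 elsewhere: x3.
No further eliminations apply; x4 can still be any of 3, 4.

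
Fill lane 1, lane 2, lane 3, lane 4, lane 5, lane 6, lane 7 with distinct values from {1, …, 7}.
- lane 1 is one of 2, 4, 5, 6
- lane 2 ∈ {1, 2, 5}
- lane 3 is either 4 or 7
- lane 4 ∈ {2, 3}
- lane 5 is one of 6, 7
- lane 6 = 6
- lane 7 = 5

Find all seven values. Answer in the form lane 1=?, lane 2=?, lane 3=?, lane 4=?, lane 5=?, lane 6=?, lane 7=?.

lane 6 must be 6 (only option left). Eliminate 6 elsewhere: lane 1, lane 5.
lane 7's domain is down to {5}, so lane 7 = 5. Strike 5 from lane 1, lane 2.
lane 5 must be 7 (only option left). Eliminate 7 elsewhere: lane 3.
lane 3 must be 4 (only option left). Eliminate 4 elsewhere: lane 1.
lane 1's domain is down to {2}, so lane 1 = 2. Eliminate 2 elsewhere: lane 2, lane 4.
lane 2's domain is down to {1}, so lane 2 = 1.
That leaves lane 4 = 3.

lane 1=2, lane 2=1, lane 3=4, lane 4=3, lane 5=7, lane 6=6, lane 7=5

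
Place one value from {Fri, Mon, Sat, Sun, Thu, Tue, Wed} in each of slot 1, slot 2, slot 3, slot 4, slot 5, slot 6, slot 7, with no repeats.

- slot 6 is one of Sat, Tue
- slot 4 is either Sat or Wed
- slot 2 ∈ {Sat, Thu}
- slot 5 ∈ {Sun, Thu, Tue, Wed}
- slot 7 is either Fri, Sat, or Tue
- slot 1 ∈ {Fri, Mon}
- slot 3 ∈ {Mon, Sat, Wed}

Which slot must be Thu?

slot 2

The 7 variables together cover exactly {Fri, Mon, Sat, Sun, Thu, Tue, Wed} — 7 values for 7 variables — and Sun appears only in slot 5's list, so slot 5 = Sun.
Among the 6 still-open variables, Thu fits only slot 2 (and all 6 values in {Fri, Mon, Sat, Thu, Tue, Wed} must be used), so slot 2 = Thu.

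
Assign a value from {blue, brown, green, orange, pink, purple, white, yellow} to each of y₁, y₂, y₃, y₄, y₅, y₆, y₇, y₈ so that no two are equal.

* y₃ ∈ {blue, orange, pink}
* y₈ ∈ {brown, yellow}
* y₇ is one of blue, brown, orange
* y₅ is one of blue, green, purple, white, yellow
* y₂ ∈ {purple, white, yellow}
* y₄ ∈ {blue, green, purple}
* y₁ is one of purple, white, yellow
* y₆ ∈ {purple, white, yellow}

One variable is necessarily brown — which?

The 8 variables draw from only 8 values {blue, brown, green, orange, pink, purple, white, yellow}, so each is used; only y₃ can be pink, hence y₃ = pink.
The 7 still-open variables together cover exactly {blue, brown, green, orange, purple, white, yellow} — 7 values for 7 variables — and orange appears only in y₇'s list, so y₇ = orange.
The 6 still-open variables draw from only 6 values {blue, brown, green, purple, white, yellow}, so each is used; only y₈ can be brown, hence y₈ = brown.

y₈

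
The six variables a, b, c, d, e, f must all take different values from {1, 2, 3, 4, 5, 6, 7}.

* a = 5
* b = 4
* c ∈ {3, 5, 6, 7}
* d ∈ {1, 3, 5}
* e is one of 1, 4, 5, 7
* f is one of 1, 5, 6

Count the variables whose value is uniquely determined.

2

a must be 5 (only option left). Remove 5 from c, d, e, f.
That leaves b = 4. Strike 4 from e.
Determined: a=5, b=4. The other variables each still have more than one consistent value. That makes 2.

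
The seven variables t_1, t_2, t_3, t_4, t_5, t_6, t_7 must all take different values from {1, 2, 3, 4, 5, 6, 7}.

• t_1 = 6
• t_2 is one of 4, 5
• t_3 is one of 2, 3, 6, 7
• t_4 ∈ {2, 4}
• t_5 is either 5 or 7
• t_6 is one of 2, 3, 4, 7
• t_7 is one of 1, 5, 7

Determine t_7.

t_1 has just one choice, so t_1 = 6. Remove 6 from t_3.
The 6 still-open variables together cover exactly {1, 2, 3, 4, 5, 7} — 6 values for 6 variables — and 1 appears only in t_7's list, so t_7 = 1.

1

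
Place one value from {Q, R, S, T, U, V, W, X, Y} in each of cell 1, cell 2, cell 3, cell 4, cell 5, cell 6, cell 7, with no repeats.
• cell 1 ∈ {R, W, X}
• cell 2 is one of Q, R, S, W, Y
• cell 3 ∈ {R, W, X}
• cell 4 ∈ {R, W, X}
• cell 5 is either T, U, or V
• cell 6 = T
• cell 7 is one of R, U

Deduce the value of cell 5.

cell 6 must be T (only option left). Eliminate T elsewhere: cell 5.
The 3 variables cell 1, cell 3, cell 4 are confined to {R, W, X}, which locks those values in; drop them from cell 2, cell 7.
cell 7 must be U (only option left). Strike U from cell 5.
So cell 5 = V.

V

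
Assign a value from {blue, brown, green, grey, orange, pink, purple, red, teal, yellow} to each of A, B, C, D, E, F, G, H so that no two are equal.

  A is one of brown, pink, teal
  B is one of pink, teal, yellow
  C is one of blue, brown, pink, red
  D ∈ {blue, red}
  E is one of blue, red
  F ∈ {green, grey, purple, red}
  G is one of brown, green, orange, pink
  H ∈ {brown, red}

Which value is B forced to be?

D and E share exactly the 2 values {blue, red}; by pigeonhole those values go to them, so strike blue, red from C, F, H.
H must be brown (only option left). So A, C, G can't be brown.
C's domain is down to {pink}, so C = pink. Eliminate pink elsewhere: A, B, G.
That leaves A = teal. Remove teal from B.
So B = yellow.

yellow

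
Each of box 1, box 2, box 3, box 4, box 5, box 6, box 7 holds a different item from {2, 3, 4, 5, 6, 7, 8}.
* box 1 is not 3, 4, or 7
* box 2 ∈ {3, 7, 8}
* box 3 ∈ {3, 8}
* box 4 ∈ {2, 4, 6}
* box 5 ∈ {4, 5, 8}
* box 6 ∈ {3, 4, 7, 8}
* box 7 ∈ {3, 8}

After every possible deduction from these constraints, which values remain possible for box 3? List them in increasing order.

The 2 variables box 3 and box 7 are confined to {3, 8}, which locks those values in; drop them from box 1, box 2, box 5, box 6.
box 2 has just one choice, so box 2 = 7. Eliminate 7 elsewhere: box 6.
That leaves box 6 = 4. Remove 4 from box 4, box 5.
That leaves box 5 = 5. Remove 5 from box 1.
No further eliminations apply; box 3 can still be any of 3, 8.

3, 8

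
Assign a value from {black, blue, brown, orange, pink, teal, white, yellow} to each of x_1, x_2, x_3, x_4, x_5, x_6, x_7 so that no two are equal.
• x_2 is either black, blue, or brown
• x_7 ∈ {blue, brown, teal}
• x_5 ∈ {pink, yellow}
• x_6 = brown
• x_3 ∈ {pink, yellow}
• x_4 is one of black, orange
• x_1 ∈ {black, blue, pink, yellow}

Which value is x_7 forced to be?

teal

x_6 must be brown (only option left). Strike brown from x_2, x_7.
Among the 6 still-open variables, orange fits only x_4 (and all 6 values in {black, blue, orange, pink, teal, yellow} must be used), so x_4 = orange.
The 5 still-open variables draw from only 5 values {black, blue, pink, teal, yellow}, so each is used; only x_7 can be teal, hence x_7 = teal.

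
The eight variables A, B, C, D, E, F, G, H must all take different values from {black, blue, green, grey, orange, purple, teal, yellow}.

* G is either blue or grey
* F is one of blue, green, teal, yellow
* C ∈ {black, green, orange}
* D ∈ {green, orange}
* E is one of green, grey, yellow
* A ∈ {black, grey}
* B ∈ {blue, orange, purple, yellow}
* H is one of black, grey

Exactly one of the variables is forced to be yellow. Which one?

The 8 variables together cover exactly {black, blue, green, grey, orange, purple, teal, yellow} — 8 values for 8 variables — and purple appears only in B's list, so B = purple.
The 7 still-open variables together cover exactly {black, blue, green, grey, orange, teal, yellow} — 7 values for 7 variables — and teal appears only in F's list, so F = teal.
Among the 6 still-open variables, blue fits only G (and all 6 values in {black, blue, green, grey, orange, yellow} must be used), so G = blue.
The 5 still-open variables draw from only 5 values {black, green, grey, orange, yellow}, so each is used; only E can be yellow, hence E = yellow.

E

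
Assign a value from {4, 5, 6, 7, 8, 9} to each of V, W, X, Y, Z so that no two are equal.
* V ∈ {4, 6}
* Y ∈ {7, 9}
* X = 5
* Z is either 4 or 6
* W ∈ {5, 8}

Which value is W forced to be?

X has just one choice, so X = 5. Strike 5 from W.
So W = 8.

8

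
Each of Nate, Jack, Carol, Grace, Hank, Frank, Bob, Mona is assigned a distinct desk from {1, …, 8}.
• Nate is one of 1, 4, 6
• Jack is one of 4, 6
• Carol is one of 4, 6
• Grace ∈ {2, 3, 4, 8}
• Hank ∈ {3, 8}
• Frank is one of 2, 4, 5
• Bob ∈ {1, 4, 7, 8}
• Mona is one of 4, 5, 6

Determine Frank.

The 8 variables draw from only 8 values {1, 2, 3, 4, 5, 6, 7, 8}, so each is used; only Bob can be 7, hence Bob = 7.
The 7 still-open variables together cover exactly {1, 2, 3, 4, 5, 6, 8} — 7 values for 7 variables — and 1 appears only in Nate's list, so Nate = 1.
The 2 variables Jack and Carol are confined to {4, 6}, which locks those values in; drop them from Grace, Frank, Mona.
Mona has just one choice, so Mona = 5. So Frank can't be 5.
So Frank = 2.

2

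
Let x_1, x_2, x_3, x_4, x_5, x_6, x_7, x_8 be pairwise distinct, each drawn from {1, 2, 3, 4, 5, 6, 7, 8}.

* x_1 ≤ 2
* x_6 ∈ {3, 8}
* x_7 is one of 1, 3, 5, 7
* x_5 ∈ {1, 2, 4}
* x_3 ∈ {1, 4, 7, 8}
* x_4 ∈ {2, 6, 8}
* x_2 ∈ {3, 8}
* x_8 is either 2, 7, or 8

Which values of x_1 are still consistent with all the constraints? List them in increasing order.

The 8 variables together cover exactly {1, 2, 3, 4, 5, 6, 7, 8} — 8 values for 8 variables — and 5 appears only in x_7's list, so x_7 = 5.
The 7 still-open variables together cover exactly {1, 2, 3, 4, 6, 7, 8} — 7 values for 7 variables — and 6 appears only in x_4's list, so x_4 = 6.
x_2 and x_6 share exactly the 2 values {3, 8}; by pigeonhole those values go to them, so strike 3, 8 from x_3, x_8.
No further eliminations apply; x_1 can still be any of 1, 2.

1, 2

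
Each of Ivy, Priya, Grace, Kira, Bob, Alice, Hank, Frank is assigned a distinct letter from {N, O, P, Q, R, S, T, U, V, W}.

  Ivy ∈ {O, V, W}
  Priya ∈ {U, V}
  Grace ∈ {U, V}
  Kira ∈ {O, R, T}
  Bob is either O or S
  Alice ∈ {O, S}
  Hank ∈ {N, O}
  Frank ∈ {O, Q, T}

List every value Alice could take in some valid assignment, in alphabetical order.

O, S

Priya and Grace share exactly the 2 values {U, V}; by pigeonhole those values go to them, so strike U, V from Ivy.
Bob and Alice between them cover only {O, S} — a naked pair. Remove those values from Ivy, Kira, Hank, Frank.
That leaves Ivy = W.
Hank has just one choice, so Hank = N.
No further eliminations apply; Alice can still be any of O, S.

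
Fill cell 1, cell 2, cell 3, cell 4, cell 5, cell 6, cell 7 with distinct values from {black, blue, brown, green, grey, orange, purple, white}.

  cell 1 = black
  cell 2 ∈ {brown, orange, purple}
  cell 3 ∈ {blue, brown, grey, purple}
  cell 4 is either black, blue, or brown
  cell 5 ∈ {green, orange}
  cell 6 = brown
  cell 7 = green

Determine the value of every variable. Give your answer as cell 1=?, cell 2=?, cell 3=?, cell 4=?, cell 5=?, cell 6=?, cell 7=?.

cell 1 must be black (only option left). Remove black from cell 4.
cell 6 has just one choice, so cell 6 = brown. Strike brown from cell 2, cell 3, cell 4.
cell 7 must be green (only option left). So cell 5 can't be green.
cell 4 must be blue (only option left). Remove blue from cell 3.
cell 5 has just one choice, so cell 5 = orange. Remove orange from cell 2.
That leaves cell 2 = purple. So cell 3 can't be purple.
cell 3's domain is down to {grey}, so cell 3 = grey.

cell 1=black, cell 2=purple, cell 3=grey, cell 4=blue, cell 5=orange, cell 6=brown, cell 7=green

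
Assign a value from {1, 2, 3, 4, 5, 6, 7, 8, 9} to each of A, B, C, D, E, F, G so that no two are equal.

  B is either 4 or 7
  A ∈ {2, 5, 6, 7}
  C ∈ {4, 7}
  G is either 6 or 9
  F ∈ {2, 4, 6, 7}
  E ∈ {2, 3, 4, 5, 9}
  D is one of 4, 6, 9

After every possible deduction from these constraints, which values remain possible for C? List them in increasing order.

The 7 variables draw from only 7 values {2, 3, 4, 5, 6, 7, 9}, so each is used; only E can be 3, hence E = 3.
The 6 still-open variables draw from only 6 values {2, 4, 5, 6, 7, 9}, so each is used; only A can be 5, hence A = 5.
Among the 5 still-open variables, 2 fits only F (and all 5 values in {2, 4, 6, 7, 9} must be used), so F = 2.
The 2 variables B and C are confined to {4, 7}, which locks those values in; drop them from D.
No further eliminations apply; C can still be any of 4, 7.

4, 7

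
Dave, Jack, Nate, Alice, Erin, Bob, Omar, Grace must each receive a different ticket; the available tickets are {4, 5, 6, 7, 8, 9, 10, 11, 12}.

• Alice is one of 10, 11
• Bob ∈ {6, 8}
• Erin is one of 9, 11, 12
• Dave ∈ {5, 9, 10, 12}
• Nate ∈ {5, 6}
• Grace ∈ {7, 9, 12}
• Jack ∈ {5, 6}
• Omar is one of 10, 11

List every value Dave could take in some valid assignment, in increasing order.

9, 12

The 8 variables draw from only 8 values {5, 6, 7, 8, 9, 10, 11, 12}, so each is used; only Grace can be 7, hence Grace = 7.
The 7 still-open variables draw from only 7 values {5, 6, 8, 9, 10, 11, 12}, so each is used; only Bob can be 8, hence Bob = 8.
The 2 variables Jack and Nate are confined to {5, 6}, which locks those values in; drop them from Dave.
The 2 variables Alice and Omar are confined to {10, 11}, which locks those values in; drop them from Dave, Erin.
No further eliminations apply; Dave can still be any of 9, 12.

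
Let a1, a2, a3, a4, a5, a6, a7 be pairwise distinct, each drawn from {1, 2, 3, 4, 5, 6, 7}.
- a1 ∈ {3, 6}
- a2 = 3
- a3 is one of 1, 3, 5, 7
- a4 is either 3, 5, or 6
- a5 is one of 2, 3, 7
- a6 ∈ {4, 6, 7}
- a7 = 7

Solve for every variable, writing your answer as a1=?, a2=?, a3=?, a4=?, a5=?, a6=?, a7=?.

a1=6, a2=3, a3=1, a4=5, a5=2, a6=4, a7=7

a2 must be 3 (only option left). Strike 3 from a1, a3, a4, a5.
a7's domain is down to {7}, so a7 = 7. So a3, a5, a6 can't be 7.
a1 must be 6 (only option left). Eliminate 6 elsewhere: a4, a6.
a4 has just one choice, so a4 = 5. Eliminate 5 elsewhere: a3.
That leaves a5 = 2.
a6 must be 4 (only option left).
a3 must be 1 (only option left).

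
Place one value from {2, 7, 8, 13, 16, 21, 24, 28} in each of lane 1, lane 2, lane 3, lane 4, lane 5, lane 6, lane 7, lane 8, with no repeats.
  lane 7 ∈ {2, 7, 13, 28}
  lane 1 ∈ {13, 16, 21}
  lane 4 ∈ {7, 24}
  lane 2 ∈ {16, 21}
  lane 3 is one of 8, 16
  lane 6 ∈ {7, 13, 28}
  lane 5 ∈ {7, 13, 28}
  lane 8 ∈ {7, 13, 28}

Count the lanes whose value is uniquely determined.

The 8 variables together cover exactly {2, 7, 8, 13, 16, 21, 24, 28} — 8 values for 8 variables — and 2 appears only in lane 7's list, so lane 7 = 2.
Among the 7 still-open variables, 8 fits only lane 3 (and all 7 values in {7, 8, 13, 16, 21, 24, 28} must be used), so lane 3 = 8.
The 6 still-open variables draw from only 6 values {7, 13, 16, 21, 24, 28}, so each is used; only lane 4 can be 24, hence lane 4 = 24.
The 3 variables lane 5, lane 6, lane 8 are confined to {7, 13, 28}, which locks those values in; drop them from lane 1.
Determined: lane 3=8, lane 4=24, lane 7=2. The other lanes each still have more than one consistent value. That makes 3.

3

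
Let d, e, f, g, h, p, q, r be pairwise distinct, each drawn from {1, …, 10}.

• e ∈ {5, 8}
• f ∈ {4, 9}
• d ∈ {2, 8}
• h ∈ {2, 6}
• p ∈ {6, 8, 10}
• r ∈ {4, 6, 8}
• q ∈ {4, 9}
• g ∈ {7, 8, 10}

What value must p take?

The 8 variables together cover exactly {2, 4, 5, 6, 7, 8, 9, 10} — 8 values for 8 variables — and 5 appears only in e's list, so e = 5.
The 7 still-open variables draw from only 7 values {2, 4, 6, 7, 8, 9, 10}, so each is used; only g can be 7, hence g = 7.
Among the 6 still-open variables, 10 fits only p (and all 6 values in {2, 4, 6, 8, 9, 10} must be used), so p = 10.

10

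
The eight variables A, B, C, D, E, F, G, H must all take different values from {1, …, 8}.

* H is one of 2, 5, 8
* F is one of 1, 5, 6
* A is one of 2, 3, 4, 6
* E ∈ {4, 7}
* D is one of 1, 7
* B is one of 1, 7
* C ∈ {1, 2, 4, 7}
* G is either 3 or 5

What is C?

The 8 variables together cover exactly {1, 2, 3, 4, 5, 6, 7, 8} — 8 values for 8 variables — and 8 appears only in H's list, so H = 8.
B and D between them cover only {1, 7} — a naked pair. Remove those values from C, E, F.
E has just one choice, so E = 4. So A, C can't be 4.
So C = 2.

2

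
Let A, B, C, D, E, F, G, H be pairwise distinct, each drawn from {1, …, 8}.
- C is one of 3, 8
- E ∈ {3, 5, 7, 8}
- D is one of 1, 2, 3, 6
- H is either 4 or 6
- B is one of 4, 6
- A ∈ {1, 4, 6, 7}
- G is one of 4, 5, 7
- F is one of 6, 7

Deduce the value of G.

5

The 8 variables together cover exactly {1, 2, 3, 4, 5, 6, 7, 8} — 8 values for 8 variables — and 2 appears only in D's list, so D = 2.
The 7 still-open variables together cover exactly {1, 3, 4, 5, 6, 7, 8} — 7 values for 7 variables — and 1 appears only in A's list, so A = 1.
B and H between them cover only {4, 6} — a naked pair. Remove those values from F, G.
F has just one choice, so F = 7. Remove 7 from E, G.
So G = 5.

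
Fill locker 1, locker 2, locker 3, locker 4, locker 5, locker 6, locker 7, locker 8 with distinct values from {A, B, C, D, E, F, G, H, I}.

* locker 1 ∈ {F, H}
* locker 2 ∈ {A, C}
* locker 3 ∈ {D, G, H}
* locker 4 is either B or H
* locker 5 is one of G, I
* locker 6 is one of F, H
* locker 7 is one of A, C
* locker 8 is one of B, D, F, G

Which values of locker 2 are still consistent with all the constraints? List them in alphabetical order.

The 8 variables draw from only 8 values {A, B, C, D, F, G, H, I}, so each is used; only locker 5 can be I, hence locker 5 = I.
locker 1 and locker 6 share exactly the 2 values {F, H}; by pigeonhole those values go to them, so strike F, H from locker 3, locker 4, locker 8.
That leaves locker 4 = B. Remove B from locker 8.
No further eliminations apply; locker 2 can still be any of A, C.

A, C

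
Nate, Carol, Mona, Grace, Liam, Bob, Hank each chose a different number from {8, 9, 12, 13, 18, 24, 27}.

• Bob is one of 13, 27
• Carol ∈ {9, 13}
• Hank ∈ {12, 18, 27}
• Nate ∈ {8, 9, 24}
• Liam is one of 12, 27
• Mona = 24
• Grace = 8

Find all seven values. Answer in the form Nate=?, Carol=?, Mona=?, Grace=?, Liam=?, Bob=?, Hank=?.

Nate=9, Carol=13, Mona=24, Grace=8, Liam=12, Bob=27, Hank=18

Mona's domain is down to {24}, so Mona = 24. Remove 24 from Nate.
Grace has just one choice, so Grace = 8. Strike 8 from Nate.
Nate has just one choice, so Nate = 9. Remove 9 from Carol.
Carol must be 13 (only option left). Remove 13 from Bob.
Bob must be 27 (only option left). Strike 27 from Liam, Hank.
Liam must be 12 (only option left). So Hank can't be 12.
That leaves Hank = 18.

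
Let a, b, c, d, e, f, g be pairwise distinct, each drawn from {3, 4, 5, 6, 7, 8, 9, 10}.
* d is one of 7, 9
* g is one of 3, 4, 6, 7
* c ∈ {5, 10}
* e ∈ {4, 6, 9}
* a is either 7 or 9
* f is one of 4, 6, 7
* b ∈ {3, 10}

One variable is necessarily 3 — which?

g

Among the 7 variables, 5 fits only c (and all 7 values in {3, 4, 5, 6, 7, 9, 10} must be used), so c = 5.
The 6 still-open variables together cover exactly {3, 4, 6, 7, 9, 10} — 6 values for 6 variables — and 10 appears only in b's list, so b = 10.
The 5 still-open variables draw from only 5 values {3, 4, 6, 7, 9}, so each is used; only g can be 3, hence g = 3.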